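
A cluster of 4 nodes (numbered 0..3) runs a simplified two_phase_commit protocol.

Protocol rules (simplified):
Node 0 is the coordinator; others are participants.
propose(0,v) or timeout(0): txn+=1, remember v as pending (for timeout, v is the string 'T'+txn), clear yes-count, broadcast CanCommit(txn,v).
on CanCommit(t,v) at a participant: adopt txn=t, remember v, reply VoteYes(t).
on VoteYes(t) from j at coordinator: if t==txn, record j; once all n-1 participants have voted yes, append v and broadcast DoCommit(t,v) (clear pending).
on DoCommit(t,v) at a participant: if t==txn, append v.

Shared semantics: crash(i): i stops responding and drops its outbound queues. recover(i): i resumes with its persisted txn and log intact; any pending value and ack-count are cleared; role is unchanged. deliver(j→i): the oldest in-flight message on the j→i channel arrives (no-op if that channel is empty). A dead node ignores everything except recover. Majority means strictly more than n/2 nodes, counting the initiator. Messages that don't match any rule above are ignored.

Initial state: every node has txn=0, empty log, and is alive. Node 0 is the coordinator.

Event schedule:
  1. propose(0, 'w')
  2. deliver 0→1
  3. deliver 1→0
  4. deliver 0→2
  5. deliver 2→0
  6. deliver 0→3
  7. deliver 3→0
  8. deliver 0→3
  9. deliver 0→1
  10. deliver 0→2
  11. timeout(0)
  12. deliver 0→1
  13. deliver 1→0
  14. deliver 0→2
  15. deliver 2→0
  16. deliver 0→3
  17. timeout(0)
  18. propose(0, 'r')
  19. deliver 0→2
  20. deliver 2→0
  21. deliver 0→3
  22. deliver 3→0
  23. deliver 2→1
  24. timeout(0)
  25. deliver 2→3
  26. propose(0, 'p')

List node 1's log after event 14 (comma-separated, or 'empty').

w

e1 propose(0,'w'): 0[coor,t=1,-]
e2 deliver 0→1: 1[part,t=1,-]
e3 deliver 1→0: ·
e4 deliver 0→2: 2[part,t=1,-]
e5 deliver 2→0: ·
e6 deliver 0→3: 3[part,t=1,-]
e7 deliver 3→0: 0[coor,t=1,w]
e8 deliver 0→3: 3[part,t=1,w]
e9 deliver 0→1: 1[part,t=1,w]
e10 deliver 0→2: 2[part,t=1,w]
e11 timeout(0): 0[coor,t=2,w]
e12 deliver 0→1: 1[part,t=2,w]
e13 deliver 1→0: ·
e14 deliver 0→2: 2[part,t=2,w]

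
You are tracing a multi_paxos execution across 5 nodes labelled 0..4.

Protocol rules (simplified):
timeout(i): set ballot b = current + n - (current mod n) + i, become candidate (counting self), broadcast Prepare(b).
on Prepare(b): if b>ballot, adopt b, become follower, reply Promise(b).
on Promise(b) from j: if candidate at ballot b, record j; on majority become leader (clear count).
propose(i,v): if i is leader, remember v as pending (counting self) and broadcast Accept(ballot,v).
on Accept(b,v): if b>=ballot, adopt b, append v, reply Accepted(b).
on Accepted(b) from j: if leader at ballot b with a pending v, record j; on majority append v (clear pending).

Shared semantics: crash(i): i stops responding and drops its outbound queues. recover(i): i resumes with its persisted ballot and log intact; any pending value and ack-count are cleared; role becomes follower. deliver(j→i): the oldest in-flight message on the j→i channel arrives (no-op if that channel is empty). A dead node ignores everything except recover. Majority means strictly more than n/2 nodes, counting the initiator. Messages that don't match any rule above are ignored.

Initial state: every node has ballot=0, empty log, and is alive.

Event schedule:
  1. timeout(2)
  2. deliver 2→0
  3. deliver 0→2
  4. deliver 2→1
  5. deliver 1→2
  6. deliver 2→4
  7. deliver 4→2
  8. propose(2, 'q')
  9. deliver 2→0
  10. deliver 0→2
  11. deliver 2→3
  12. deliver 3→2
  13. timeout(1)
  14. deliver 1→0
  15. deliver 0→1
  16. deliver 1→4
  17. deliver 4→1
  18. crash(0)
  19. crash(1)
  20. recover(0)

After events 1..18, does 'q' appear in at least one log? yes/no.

yes

1. timeout(2):  <2:cand b7 ->
2. deliver 2→0:  <0:foll b7 ->
3. deliver 0→2:  nop
4. deliver 2→1:  <1:foll b7 ->
5. deliver 1→2:  <2:lead b7 ->
6. deliver 2→4:  <4:foll b7 ->
7. deliver 4→2:  nop
8. propose(2,'q'):  nop
9. deliver 2→0:  <0:foll b7 q>
10. deliver 0→2:  nop
11. deliver 2→3:  <3:foll b7 ->
12. deliver 3→2:  nop
13. timeout(1):  <1:cand b11 ->
14. deliver 1→0:  <0:foll b11 q>
15. deliver 0→1:  nop
16. deliver 1→4:  <4:foll b11 ->
17. deliver 4→1:  <1:lead b11 ->
18. crash(0):  <0:✗foll b11 q>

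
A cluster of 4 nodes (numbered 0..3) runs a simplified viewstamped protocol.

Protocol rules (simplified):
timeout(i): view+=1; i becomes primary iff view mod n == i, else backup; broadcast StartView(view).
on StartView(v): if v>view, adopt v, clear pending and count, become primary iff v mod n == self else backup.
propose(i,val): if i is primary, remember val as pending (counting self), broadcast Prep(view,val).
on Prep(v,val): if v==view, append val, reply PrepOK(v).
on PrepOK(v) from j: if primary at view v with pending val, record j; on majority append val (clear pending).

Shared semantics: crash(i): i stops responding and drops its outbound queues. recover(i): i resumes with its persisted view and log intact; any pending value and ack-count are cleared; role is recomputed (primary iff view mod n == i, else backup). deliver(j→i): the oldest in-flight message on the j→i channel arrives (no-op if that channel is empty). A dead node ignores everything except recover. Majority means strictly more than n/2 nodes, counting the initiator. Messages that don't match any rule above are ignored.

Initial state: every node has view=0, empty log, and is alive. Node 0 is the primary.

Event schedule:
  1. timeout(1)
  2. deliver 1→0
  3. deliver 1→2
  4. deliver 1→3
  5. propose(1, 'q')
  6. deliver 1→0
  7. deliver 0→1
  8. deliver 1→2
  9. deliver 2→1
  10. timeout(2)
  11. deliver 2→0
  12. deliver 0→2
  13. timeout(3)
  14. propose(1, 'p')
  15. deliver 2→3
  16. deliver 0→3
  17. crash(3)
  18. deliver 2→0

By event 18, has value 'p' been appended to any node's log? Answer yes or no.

1. timeout(1):  <1:prim v1 ->
2. deliver 1→0:  <0:back v1 ->
3. deliver 1→2:  <2:back v1 ->
4. deliver 1→3:  <3:back v1 ->
5. propose(1,'q'):  nop
6. deliver 1→0:  <0:back v1 q>
7. deliver 0→1:  nop
8. deliver 1→2:  <2:back v1 q>
9. deliver 2→1:  <1:prim v1 q>
10. timeout(2):  <2:prim v2 q>
11. deliver 2→0:  <0:back v2 q>
12. deliver 0→2:  nop
13. timeout(3):  <3:back v2 ->
14. propose(1,'p'):  nop
15. deliver 2→3:  nop
16. deliver 0→3:  nop
17. crash(3):  <3:✗back v2 ->
18. deliver 2→0:  nop

no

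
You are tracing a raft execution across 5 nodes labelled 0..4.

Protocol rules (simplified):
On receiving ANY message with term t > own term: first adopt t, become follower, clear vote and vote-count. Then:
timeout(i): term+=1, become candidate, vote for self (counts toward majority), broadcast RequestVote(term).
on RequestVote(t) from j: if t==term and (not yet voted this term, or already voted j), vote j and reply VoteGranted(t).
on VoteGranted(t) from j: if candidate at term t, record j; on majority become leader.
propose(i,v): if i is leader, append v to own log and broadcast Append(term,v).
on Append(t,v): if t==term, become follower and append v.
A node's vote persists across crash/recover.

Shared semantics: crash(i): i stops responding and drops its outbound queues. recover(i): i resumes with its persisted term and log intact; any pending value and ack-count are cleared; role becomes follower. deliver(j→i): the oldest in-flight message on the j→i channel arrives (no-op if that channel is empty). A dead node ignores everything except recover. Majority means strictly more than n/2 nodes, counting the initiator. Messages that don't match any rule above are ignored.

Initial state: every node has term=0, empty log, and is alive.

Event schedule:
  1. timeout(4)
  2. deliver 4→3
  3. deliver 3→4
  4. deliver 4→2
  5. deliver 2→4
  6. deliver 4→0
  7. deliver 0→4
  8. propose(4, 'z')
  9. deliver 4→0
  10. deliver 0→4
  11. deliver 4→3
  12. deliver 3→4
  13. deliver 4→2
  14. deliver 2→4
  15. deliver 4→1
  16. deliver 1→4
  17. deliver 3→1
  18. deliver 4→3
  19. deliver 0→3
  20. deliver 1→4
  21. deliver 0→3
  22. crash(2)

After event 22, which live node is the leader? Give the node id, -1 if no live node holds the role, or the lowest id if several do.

1. timeout(4):  <4:cand t1 ->
2. deliver 4→3:  <3:foll t1 ->
3. deliver 3→4:  nop
4. deliver 4→2:  <2:foll t1 ->
5. deliver 2→4:  <4:lead t1 ->
6. deliver 4→0:  <0:foll t1 ->
7. deliver 0→4:  nop
8. propose(4,'z'):  <4:lead t1 z>
9. deliver 4→0:  <0:foll t1 z>
10. deliver 0→4:  nop
11. deliver 4→3:  <3:foll t1 z>
12. deliver 3→4:  nop
13. deliver 4→2:  <2:foll t1 z>
14. deliver 2→4:  nop
15. deliver 4→1:  <1:foll t1 ->
16. deliver 1→4:  nop
17. deliver 3→1:  nop
18. deliver 4→3:  nop
19. deliver 0→3:  nop
20. deliver 1→4:  nop
21. deliver 0→3:  nop
22. crash(2):  <2:✗foll t1 z>

4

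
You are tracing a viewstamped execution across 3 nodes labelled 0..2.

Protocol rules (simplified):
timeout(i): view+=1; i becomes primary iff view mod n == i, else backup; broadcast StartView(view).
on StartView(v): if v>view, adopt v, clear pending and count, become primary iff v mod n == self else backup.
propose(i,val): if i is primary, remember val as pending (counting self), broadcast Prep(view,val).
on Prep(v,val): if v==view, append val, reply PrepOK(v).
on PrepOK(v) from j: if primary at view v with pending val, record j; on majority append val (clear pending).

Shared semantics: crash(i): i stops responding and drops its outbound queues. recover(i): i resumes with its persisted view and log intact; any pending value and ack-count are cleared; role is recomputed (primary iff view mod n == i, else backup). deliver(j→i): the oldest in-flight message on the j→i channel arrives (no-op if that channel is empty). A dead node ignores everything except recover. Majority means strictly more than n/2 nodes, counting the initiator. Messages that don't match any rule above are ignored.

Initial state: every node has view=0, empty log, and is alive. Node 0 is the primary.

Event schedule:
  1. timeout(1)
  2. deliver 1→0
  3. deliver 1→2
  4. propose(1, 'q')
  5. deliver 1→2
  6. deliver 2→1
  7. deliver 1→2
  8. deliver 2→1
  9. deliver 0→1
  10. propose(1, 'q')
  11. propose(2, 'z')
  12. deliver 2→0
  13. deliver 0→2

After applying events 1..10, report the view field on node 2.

1. timeout(1):  <1:prim v1 ->
2. deliver 1→0:  <0:back v1 ->
3. deliver 1→2:  <2:back v1 ->
4. propose(1,'q'):  nop
5. deliver 1→2:  <2:back v1 q>
6. deliver 2→1:  <1:prim v1 q>
7. deliver 1→2:  nop
8. deliver 2→1:  nop
9. deliver 0→1:  nop
10. propose(1,'q'):  nop

1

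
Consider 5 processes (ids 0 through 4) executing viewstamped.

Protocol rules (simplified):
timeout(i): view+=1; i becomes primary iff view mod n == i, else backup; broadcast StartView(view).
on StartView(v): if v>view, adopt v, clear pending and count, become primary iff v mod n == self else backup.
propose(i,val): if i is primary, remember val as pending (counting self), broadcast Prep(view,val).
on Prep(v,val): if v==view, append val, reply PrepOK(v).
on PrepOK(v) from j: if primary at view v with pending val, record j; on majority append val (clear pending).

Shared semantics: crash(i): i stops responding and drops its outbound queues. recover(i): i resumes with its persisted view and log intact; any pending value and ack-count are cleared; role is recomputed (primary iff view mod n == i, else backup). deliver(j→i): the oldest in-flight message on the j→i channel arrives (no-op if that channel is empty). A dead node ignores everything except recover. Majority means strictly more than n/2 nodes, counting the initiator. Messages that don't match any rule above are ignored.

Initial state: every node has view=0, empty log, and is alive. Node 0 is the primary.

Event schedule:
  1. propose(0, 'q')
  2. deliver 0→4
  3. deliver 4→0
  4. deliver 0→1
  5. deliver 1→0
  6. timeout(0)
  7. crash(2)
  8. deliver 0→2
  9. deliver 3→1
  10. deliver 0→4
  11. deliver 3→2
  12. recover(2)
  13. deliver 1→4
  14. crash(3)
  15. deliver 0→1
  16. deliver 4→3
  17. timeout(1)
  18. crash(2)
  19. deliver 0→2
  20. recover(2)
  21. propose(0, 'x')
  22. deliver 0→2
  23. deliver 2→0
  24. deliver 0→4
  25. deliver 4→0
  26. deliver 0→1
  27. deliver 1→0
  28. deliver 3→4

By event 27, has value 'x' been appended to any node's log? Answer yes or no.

no

after 1 — propose(0,'q'): ·
after 2 — deliver 0→4: n4:back/v0/[q]
after 3 — deliver 4→0: ·
after 4 — deliver 0→1: n1:back/v0/[q]
after 5 — deliver 1→0: n0:prim/v0/[q]
after 6 — timeout(0): n0:back/v1/[q]
after 7 — crash(2): n2:✗back/v0/[-]
after 8 — deliver 0→2: ·
after 9 — deliver 3→1: ·
after 10 — deliver 0→4: n4:back/v1/[q]
after 11 — deliver 3→2: ·
after 12 — recover(2): n2:back/v0/[-]
after 13 — deliver 1→4: ·
after 14 — crash(3): n3:✗back/v0/[-]
after 15 — deliver 0→1: n1:prim/v1/[q]
after 16 — deliver 4→3: ·
after 17 — timeout(1): n1:back/v2/[q]
after 18 — crash(2): n2:✗back/v0/[-]
after 19 — deliver 0→2: ·
after 20 — recover(2): n2:back/v0/[-]
after 21 — propose(0,'x'): ·
after 22 — deliver 0→2: n2:back/v0/[q]
after 23 — deliver 2→0: ·
after 24 — deliver 0→4: ·
after 25 — deliver 4→0: ·
after 26 — deliver 0→1: ·
after 27 — deliver 1→0: n0:back/v2/[q]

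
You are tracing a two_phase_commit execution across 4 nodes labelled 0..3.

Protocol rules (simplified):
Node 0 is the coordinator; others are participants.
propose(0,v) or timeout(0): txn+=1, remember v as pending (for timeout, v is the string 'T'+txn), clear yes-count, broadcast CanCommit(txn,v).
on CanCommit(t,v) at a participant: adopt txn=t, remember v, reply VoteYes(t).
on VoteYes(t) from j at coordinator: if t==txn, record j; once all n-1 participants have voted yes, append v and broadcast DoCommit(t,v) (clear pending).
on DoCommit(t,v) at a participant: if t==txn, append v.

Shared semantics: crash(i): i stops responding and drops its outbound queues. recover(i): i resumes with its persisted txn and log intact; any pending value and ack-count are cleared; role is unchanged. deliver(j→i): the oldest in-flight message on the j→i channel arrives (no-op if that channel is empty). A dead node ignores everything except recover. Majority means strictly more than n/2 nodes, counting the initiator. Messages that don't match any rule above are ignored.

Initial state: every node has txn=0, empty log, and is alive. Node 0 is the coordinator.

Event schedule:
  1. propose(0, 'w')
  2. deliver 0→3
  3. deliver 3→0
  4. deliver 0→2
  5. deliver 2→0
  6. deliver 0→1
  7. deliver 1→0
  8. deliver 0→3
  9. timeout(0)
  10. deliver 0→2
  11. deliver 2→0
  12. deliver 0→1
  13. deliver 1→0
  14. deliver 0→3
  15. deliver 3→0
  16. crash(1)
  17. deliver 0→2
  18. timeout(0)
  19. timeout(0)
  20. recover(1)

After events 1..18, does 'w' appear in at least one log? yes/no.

yes

e1 propose(0,'w'): 0[coor,t=1,-]
e2 deliver 0→3: 3[part,t=1,-]
e3 deliver 3→0: ·
e4 deliver 0→2: 2[part,t=1,-]
e5 deliver 2→0: ·
e6 deliver 0→1: 1[part,t=1,-]
e7 deliver 1→0: 0[coor,t=1,w]
e8 deliver 0→3: 3[part,t=1,w]
e9 timeout(0): 0[coor,t=2,w]
e10 deliver 0→2: 2[part,t=1,w]
e11 deliver 2→0: ·
e12 deliver 0→1: 1[part,t=1,w]
e13 deliver 1→0: ·
e14 deliver 0→3: 3[part,t=2,w]
e15 deliver 3→0: ·
e16 crash(1): 1[✗part,t=1,w]
e17 deliver 0→2: 2[part,t=2,w]
e18 timeout(0): 0[coor,t=3,w]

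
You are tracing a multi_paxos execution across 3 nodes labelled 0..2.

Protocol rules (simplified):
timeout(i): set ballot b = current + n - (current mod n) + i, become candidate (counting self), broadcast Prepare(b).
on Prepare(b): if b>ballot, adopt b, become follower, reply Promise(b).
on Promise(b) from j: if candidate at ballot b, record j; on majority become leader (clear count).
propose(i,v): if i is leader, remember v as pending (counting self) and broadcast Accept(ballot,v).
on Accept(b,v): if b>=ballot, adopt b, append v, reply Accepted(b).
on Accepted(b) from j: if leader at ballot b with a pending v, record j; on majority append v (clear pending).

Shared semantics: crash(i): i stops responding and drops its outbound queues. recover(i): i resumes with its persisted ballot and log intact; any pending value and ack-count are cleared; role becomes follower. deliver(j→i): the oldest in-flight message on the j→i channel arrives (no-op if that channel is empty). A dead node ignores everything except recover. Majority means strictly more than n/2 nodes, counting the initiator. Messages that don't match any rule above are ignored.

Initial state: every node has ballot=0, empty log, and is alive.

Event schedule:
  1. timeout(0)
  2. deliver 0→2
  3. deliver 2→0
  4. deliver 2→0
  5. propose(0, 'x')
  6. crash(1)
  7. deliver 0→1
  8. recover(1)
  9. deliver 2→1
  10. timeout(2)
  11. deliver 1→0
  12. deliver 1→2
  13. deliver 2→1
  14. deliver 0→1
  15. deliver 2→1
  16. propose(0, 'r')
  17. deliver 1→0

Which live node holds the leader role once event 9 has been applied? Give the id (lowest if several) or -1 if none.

e1 timeout(0): 0[cand,b=3,-]
e2 deliver 0→2: 2[foll,b=3,-]
e3 deliver 2→0: 0[lead,b=3,-]
e4 deliver 2→0: ·
e5 propose(0,'x'): ·
e6 crash(1): 1[✗foll,b=0,-]
e7 deliver 0→1: ·
e8 recover(1): 1[foll,b=0,-]
e9 deliver 2→1: ·

0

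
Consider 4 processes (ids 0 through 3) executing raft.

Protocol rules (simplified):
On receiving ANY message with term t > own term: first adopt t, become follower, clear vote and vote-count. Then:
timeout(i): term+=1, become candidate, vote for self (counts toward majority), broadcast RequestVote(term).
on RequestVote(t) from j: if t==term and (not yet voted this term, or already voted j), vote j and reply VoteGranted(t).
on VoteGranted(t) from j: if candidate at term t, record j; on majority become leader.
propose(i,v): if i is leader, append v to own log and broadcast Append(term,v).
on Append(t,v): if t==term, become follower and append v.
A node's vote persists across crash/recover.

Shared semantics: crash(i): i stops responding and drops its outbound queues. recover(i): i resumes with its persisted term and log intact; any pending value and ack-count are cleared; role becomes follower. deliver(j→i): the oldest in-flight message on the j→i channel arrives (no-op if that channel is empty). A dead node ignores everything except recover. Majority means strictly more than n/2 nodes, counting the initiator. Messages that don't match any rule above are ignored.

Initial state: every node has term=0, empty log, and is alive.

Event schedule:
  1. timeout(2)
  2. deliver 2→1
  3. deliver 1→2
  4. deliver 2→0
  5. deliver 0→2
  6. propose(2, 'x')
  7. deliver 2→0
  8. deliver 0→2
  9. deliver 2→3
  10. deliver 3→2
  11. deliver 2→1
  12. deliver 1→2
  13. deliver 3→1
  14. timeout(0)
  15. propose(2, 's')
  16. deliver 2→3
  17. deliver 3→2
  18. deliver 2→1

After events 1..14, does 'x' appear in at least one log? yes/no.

e1 timeout(2): 2[cand,t=1,-]
e2 deliver 2→1: 1[foll,t=1,-]
e3 deliver 1→2: ·
e4 deliver 2→0: 0[foll,t=1,-]
e5 deliver 0→2: 2[lead,t=1,-]
e6 propose(2,'x'): 2[lead,t=1,x]
e7 deliver 2→0: 0[foll,t=1,x]
e8 deliver 0→2: ·
e9 deliver 2→3: 3[foll,t=1,-]
e10 deliver 3→2: ·
e11 deliver 2→1: 1[foll,t=1,x]
e12 deliver 1→2: ·
e13 deliver 3→1: ·
e14 timeout(0): 0[cand,t=2,x]

yes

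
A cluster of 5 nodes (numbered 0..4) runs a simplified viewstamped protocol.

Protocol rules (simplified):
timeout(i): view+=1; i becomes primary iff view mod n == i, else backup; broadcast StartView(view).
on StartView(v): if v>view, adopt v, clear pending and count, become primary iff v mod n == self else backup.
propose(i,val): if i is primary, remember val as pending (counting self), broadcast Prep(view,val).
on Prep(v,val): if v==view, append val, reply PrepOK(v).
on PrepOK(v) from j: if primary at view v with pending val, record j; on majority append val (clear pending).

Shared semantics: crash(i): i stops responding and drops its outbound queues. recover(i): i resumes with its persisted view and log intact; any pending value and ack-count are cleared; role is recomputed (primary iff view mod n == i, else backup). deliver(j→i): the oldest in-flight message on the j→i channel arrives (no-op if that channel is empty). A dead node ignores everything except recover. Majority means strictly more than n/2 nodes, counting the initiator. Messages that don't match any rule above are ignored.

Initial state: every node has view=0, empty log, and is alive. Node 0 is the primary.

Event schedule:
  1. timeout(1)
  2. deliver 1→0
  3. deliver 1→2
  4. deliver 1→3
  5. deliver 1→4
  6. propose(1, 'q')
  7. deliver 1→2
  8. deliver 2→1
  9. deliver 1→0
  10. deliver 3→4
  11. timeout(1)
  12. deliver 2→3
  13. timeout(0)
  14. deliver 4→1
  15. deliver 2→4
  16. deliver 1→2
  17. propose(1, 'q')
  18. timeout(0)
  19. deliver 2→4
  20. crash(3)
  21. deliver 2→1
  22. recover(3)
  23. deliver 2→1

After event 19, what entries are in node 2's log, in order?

step 1 timeout(1): 1={prim,v=1,log=-}
step 2 deliver 1→0: 0={back,v=1,log=-}
step 3 deliver 1→2: 2={back,v=1,log=-}
step 4 deliver 1→3: 3={back,v=1,log=-}
step 5 deliver 1→4: 4={back,v=1,log=-}
step 6 propose(1,'q'): —
step 7 deliver 1→2: 2={back,v=1,log=q}
step 8 deliver 2→1: —
step 9 deliver 1→0: 0={back,v=1,log=q}
step 10 deliver 3→4: —
step 11 timeout(1): 1={back,v=2,log=-}
step 12 deliver 2→3: —
step 13 timeout(0): 0={back,v=2,log=q}
step 14 deliver 4→1: —
step 15 deliver 2→4: —
step 16 deliver 1→2: 2={prim,v=2,log=q}
step 17 propose(1,'q'): —
step 18 timeout(0): 0={back,v=3,log=q}
step 19 deliver 2→4: —

q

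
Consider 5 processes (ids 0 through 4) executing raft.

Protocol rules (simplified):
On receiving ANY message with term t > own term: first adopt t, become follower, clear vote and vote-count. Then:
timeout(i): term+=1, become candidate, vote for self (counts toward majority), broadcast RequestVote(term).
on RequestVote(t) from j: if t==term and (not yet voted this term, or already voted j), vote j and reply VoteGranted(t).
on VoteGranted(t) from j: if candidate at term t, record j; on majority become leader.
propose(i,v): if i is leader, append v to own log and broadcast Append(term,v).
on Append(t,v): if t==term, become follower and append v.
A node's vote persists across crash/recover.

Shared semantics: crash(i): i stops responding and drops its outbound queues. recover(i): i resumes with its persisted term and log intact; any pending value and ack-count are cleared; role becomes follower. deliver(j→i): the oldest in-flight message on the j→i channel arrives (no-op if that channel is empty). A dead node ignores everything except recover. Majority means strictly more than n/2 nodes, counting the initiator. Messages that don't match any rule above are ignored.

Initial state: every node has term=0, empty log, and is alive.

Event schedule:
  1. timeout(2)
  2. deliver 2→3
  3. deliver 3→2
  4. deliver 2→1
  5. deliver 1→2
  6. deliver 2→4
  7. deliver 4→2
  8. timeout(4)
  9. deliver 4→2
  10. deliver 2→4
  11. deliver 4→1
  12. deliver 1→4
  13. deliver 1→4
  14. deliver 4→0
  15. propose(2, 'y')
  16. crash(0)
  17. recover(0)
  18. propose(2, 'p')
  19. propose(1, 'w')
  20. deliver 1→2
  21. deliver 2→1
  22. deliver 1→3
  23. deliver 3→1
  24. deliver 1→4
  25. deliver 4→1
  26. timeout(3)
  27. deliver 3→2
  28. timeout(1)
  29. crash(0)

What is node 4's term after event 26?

2

1. timeout(2):  <2:cand t1 ->
2. deliver 2→3:  <3:foll t1 ->
3. deliver 3→2:  nop
4. deliver 2→1:  <1:foll t1 ->
5. deliver 1→2:  <2:lead t1 ->
6. deliver 2→4:  <4:foll t1 ->
7. deliver 4→2:  nop
8. timeout(4):  <4:cand t2 ->
9. deliver 4→2:  <2:foll t2 ->
10. deliver 2→4:  nop
11. deliver 4→1:  <1:foll t2 ->
12. deliver 1→4:  <4:lead t2 ->
13. deliver 1→4:  nop
14. deliver 4→0:  <0:foll t2 ->
15. propose(2,'y'):  nop
16. crash(0):  <0:✗foll t2 ->
17. recover(0):  <0:foll t2 ->
18. propose(2,'p'):  nop
19. propose(1,'w'):  nop
20. deliver 1→2:  nop
21. deliver 2→1:  nop
22. deliver 1→3:  nop
23. deliver 3→1:  nop
24. deliver 1→4:  nop
25. deliver 4→1:  nop
26. timeout(3):  <3:cand t2 ->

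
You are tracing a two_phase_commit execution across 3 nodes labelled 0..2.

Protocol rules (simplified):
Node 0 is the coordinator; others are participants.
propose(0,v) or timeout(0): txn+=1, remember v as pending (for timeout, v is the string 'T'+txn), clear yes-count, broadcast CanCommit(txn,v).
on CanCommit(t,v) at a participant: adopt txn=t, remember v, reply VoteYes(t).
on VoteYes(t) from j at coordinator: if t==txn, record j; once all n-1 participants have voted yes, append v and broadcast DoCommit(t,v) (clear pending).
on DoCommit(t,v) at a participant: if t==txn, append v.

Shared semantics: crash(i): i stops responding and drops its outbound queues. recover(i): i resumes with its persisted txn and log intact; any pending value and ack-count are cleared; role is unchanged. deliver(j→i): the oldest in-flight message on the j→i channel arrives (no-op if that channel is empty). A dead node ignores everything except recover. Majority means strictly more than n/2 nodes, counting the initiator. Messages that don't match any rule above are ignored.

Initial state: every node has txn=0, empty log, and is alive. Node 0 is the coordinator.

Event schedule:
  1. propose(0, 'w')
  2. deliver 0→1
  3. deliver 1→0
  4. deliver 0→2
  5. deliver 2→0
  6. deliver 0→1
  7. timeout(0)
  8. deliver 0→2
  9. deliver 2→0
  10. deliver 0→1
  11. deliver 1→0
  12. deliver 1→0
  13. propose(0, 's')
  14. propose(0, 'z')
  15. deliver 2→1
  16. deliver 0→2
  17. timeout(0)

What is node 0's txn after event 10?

after 1 — propose(0,'w'): n0:coor/t1/[-]
after 2 — deliver 0→1: n1:part/t1/[-]
after 3 — deliver 1→0: ·
after 4 — deliver 0→2: n2:part/t1/[-]
after 5 — deliver 2→0: n0:coor/t1/[w]
after 6 — deliver 0→1: n1:part/t1/[w]
after 7 — timeout(0): n0:coor/t2/[w]
after 8 — deliver 0→2: n2:part/t1/[w]
after 9 — deliver 2→0: ·
after 10 — deliver 0→1: n1:part/t2/[w]

2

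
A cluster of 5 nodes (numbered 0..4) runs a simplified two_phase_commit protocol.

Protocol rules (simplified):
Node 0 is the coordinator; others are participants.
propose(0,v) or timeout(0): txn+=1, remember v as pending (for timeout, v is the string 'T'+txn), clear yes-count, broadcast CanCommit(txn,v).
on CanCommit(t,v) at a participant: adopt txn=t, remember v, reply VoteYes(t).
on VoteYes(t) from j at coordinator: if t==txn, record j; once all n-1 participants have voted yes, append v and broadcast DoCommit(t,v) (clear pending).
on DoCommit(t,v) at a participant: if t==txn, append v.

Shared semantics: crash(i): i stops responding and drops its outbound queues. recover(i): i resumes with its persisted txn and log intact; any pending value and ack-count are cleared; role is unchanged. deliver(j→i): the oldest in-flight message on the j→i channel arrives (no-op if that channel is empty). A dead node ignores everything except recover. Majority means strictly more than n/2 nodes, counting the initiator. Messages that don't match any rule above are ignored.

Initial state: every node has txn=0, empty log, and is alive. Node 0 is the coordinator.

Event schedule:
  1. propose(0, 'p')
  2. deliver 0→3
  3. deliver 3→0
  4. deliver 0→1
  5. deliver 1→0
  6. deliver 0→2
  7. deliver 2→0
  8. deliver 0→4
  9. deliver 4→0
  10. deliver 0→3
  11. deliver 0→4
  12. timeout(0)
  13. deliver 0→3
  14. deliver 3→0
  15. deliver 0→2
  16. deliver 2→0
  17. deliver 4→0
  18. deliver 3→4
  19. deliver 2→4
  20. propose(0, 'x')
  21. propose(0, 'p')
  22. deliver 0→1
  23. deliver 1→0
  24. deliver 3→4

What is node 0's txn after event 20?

3

1. propose(0,'p'):  <0:coor t1 ->
2. deliver 0→3:  <3:part t1 ->
3. deliver 3→0:  nop
4. deliver 0→1:  <1:part t1 ->
5. deliver 1→0:  nop
6. deliver 0→2:  <2:part t1 ->
7. deliver 2→0:  nop
8. deliver 0→4:  <4:part t1 ->
9. deliver 4→0:  <0:coor t1 p>
10. deliver 0→3:  <3:part t1 p>
11. deliver 0→4:  <4:part t1 p>
12. timeout(0):  <0:coor t2 p>
13. deliver 0→3:  <3:part t2 p>
14. deliver 3→0:  nop
15. deliver 0→2:  <2:part t1 p>
16. deliver 2→0:  nop
17. deliver 4→0:  nop
18. deliver 3→4:  nop
19. deliver 2→4:  nop
20. propose(0,'x'):  <0:coor t3 p>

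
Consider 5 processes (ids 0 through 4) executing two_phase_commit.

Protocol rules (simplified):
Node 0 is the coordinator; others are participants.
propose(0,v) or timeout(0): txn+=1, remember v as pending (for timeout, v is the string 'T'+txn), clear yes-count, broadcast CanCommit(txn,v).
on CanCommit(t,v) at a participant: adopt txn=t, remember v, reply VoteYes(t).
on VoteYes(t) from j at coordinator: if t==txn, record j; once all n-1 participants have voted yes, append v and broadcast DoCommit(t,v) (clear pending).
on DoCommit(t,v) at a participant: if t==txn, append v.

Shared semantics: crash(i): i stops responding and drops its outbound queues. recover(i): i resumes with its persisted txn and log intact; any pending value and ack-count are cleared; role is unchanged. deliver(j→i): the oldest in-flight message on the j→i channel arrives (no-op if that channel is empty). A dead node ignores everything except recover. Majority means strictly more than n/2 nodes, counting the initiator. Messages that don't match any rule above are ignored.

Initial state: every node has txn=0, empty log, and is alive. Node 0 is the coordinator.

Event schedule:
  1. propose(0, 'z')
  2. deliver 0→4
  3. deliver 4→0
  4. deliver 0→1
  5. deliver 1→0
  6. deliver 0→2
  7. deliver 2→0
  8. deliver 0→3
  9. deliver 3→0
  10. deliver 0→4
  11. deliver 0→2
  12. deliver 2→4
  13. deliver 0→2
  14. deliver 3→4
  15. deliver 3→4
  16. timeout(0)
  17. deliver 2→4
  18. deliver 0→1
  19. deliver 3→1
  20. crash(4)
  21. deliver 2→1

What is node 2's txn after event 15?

1

step 1 propose(0,'z'): 0={coor,t=1,log=-}
step 2 deliver 0→4: 4={part,t=1,log=-}
step 3 deliver 4→0: —
step 4 deliver 0→1: 1={part,t=1,log=-}
step 5 deliver 1→0: —
step 6 deliver 0→2: 2={part,t=1,log=-}
step 7 deliver 2→0: —
step 8 deliver 0→3: 3={part,t=1,log=-}
step 9 deliver 3→0: 0={coor,t=1,log=z}
step 10 deliver 0→4: 4={part,t=1,log=z}
step 11 deliver 0→2: 2={part,t=1,log=z}
step 12 deliver 2→4: —
step 13 deliver 0→2: —
step 14 deliver 3→4: —
step 15 deliver 3→4: —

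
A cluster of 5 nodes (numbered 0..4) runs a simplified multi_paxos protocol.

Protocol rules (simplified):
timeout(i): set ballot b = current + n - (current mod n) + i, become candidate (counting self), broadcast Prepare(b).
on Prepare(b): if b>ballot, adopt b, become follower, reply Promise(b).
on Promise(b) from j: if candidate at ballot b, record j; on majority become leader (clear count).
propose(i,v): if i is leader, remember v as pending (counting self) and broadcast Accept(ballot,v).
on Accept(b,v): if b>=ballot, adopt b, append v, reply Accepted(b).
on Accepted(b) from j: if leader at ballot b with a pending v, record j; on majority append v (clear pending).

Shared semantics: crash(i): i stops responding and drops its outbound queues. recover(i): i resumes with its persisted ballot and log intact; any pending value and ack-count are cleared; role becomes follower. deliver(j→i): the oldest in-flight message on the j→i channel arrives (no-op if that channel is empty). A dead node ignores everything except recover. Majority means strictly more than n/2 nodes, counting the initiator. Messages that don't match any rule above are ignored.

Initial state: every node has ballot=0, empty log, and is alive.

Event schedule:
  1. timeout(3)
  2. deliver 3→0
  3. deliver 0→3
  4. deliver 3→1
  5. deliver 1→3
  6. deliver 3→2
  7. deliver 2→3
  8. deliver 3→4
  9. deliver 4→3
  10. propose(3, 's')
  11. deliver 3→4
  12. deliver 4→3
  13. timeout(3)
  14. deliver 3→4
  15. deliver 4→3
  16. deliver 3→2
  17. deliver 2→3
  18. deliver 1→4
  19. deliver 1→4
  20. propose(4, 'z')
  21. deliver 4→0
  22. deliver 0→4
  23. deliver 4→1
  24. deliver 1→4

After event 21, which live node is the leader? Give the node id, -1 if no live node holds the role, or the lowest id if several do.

-1

step 1 timeout(3): 3={cand,b=8,log=-}
step 2 deliver 3→0: 0={foll,b=8,log=-}
step 3 deliver 0→3: —
step 4 deliver 3→1: 1={foll,b=8,log=-}
step 5 deliver 1→3: 3={lead,b=8,log=-}
step 6 deliver 3→2: 2={foll,b=8,log=-}
step 7 deliver 2→3: —
step 8 deliver 3→4: 4={foll,b=8,log=-}
step 9 deliver 4→3: —
step 10 propose(3,'s'): —
step 11 deliver 3→4: 4={foll,b=8,log=s}
step 12 deliver 4→3: —
step 13 timeout(3): 3={cand,b=13,log=-}
step 14 deliver 3→4: 4={foll,b=13,log=s}
step 15 deliver 4→3: —
step 16 deliver 3→2: 2={foll,b=8,log=s}
step 17 deliver 2→3: —
step 18 deliver 1→4: —
step 19 deliver 1→4: —
step 20 propose(4,'z'): —
step 21 deliver 4→0: —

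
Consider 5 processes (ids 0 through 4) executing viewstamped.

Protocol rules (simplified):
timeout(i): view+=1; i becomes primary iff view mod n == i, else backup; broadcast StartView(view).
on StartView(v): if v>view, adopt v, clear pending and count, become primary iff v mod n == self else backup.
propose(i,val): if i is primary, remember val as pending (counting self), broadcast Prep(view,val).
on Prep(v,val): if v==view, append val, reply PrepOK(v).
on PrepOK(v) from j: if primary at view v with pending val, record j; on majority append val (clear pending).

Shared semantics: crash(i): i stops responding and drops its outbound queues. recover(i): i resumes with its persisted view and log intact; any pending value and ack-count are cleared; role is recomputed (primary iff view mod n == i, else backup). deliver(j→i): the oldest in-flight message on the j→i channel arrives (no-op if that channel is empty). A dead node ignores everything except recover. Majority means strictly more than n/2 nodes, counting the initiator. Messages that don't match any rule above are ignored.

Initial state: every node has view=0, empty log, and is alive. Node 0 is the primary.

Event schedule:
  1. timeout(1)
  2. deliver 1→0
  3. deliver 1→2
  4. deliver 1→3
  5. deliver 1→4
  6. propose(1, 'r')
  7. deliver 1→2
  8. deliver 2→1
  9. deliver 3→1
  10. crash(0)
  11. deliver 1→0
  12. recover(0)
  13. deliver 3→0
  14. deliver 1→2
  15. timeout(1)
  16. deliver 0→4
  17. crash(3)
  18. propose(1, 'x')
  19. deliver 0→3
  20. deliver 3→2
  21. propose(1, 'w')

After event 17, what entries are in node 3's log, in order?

empty

1. timeout(1):  <1:prim v1 ->
2. deliver 1→0:  <0:back v1 ->
3. deliver 1→2:  <2:back v1 ->
4. deliver 1→3:  <3:back v1 ->
5. deliver 1→4:  <4:back v1 ->
6. propose(1,'r'):  nop
7. deliver 1→2:  <2:back v1 r>
8. deliver 2→1:  nop
9. deliver 3→1:  nop
10. crash(0):  <0:✗back v1 ->
11. deliver 1→0:  nop
12. recover(0):  <0:back v1 ->
13. deliver 3→0:  nop
14. deliver 1→2:  nop
15. timeout(1):  <1:back v2 ->
16. deliver 0→4:  nop
17. crash(3):  <3:✗back v1 ->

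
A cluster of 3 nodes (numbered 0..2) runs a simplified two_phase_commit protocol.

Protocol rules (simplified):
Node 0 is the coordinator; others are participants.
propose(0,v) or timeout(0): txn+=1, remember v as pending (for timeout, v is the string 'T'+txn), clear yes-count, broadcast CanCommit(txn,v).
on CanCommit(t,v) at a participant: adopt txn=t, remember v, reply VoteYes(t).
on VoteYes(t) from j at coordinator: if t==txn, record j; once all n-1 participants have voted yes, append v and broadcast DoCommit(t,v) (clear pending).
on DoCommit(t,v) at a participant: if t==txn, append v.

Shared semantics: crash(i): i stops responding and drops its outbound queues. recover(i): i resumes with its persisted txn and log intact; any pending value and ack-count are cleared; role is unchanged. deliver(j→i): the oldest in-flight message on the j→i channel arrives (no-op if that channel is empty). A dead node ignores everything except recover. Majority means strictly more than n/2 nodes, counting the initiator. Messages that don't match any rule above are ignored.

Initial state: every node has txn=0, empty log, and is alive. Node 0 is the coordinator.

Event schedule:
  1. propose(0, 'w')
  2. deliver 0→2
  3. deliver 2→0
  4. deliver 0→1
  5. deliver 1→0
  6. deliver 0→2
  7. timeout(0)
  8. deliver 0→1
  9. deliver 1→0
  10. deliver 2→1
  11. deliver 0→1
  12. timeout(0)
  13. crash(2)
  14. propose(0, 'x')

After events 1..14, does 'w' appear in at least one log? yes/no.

yes

e1 propose(0,'w'): 0[coor,t=1,-]
e2 deliver 0→2: 2[part,t=1,-]
e3 deliver 2→0: ·
e4 deliver 0→1: 1[part,t=1,-]
e5 deliver 1→0: 0[coor,t=1,w]
e6 deliver 0→2: 2[part,t=1,w]
e7 timeout(0): 0[coor,t=2,w]
e8 deliver 0→1: 1[part,t=1,w]
e9 deliver 1→0: ·
e10 deliver 2→1: ·
e11 deliver 0→1: 1[part,t=2,w]
e12 timeout(0): 0[coor,t=3,w]
e13 crash(2): 2[✗part,t=1,w]
e14 propose(0,'x'): 0[coor,t=4,w]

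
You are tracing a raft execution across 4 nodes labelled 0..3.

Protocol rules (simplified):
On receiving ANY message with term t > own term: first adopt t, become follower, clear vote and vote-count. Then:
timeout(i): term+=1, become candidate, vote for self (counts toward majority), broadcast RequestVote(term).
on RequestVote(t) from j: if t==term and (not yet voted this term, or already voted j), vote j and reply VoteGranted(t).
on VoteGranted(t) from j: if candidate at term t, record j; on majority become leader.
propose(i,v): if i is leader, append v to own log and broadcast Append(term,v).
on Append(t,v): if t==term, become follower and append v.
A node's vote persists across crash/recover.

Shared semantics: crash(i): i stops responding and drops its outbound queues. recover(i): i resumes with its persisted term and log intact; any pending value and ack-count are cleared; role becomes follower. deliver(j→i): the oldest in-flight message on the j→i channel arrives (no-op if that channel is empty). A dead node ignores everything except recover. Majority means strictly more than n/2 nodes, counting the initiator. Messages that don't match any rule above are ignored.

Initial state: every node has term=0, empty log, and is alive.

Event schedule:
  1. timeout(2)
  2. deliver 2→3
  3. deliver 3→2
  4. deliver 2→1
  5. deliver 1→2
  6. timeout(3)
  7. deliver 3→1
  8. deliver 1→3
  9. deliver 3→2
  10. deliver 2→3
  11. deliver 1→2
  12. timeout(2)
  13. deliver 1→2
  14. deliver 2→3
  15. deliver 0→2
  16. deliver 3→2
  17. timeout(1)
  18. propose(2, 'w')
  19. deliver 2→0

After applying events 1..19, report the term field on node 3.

3

step 1 timeout(2): 2={cand,t=1,log=-}
step 2 deliver 2→3: 3={foll,t=1,log=-}
step 3 deliver 3→2: —
step 4 deliver 2→1: 1={foll,t=1,log=-}
step 5 deliver 1→2: 2={lead,t=1,log=-}
step 6 timeout(3): 3={cand,t=2,log=-}
step 7 deliver 3→1: 1={foll,t=2,log=-}
step 8 deliver 1→3: —
step 9 deliver 3→2: 2={foll,t=2,log=-}
step 10 deliver 2→3: 3={lead,t=2,log=-}
step 11 deliver 1→2: —
step 12 timeout(2): 2={cand,t=3,log=-}
step 13 deliver 1→2: —
step 14 deliver 2→3: 3={foll,t=3,log=-}
step 15 deliver 0→2: —
step 16 deliver 3→2: —
step 17 timeout(1): 1={cand,t=3,log=-}
step 18 propose(2,'w'): —
step 19 deliver 2→0: 0={foll,t=1,log=-}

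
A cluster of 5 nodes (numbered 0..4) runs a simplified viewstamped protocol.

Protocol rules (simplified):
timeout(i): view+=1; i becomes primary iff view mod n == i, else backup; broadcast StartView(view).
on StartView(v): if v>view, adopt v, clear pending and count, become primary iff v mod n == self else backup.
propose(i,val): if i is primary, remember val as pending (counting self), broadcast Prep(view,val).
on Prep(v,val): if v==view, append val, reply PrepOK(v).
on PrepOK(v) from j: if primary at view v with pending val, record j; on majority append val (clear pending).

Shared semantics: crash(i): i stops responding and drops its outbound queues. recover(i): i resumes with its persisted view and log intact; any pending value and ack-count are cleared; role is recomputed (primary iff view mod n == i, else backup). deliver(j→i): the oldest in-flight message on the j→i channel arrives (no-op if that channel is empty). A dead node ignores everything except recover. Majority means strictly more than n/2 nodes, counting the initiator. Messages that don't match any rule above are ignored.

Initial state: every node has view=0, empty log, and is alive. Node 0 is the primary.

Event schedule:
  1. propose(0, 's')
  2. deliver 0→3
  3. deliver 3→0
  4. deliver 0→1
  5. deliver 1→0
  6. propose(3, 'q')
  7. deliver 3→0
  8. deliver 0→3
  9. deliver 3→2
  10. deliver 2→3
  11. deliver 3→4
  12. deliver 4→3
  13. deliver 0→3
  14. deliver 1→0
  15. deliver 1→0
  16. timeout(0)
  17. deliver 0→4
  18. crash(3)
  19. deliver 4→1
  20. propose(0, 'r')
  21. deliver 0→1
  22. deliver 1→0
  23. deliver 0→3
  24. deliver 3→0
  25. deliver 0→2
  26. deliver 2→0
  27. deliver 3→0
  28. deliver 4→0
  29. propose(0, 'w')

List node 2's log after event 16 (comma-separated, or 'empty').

e1 propose(0,'s'): ·
e2 deliver 0→3: 3[back,v=0,s]
e3 deliver 3→0: ·
e4 deliver 0→1: 1[back,v=0,s]
e5 deliver 1→0: 0[prim,v=0,s]
e6 propose(3,'q'): ·
e7 deliver 3→0: ·
e8 deliver 0→3: ·
e9 deliver 3→2: ·
e10 deliver 2→3: ·
e11 deliver 3→4: ·
e12 deliver 4→3: ·
e13 deliver 0→3: ·
e14 deliver 1→0: ·
e15 deliver 1→0: ·
e16 timeout(0): 0[back,v=1,s]

empty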